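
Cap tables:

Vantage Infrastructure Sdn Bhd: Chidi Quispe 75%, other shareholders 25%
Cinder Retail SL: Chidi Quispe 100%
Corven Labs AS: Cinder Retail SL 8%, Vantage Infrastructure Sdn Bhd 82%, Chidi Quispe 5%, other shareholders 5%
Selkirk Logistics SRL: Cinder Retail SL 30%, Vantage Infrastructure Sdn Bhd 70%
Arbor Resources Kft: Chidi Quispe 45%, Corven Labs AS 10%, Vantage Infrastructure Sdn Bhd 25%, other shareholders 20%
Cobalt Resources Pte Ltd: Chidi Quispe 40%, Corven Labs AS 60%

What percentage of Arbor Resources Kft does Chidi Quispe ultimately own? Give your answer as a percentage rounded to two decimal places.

Chidi reaches Arbor along 5 paths.
Direct stake: 45% = 45%.
Via Cinder → Corven: 100% × 8% × 10% = 0.8%.
Via Vantage → Corven: 75% × 82% × 10% = 6.15%.
Via Corven: 5% × 10% = 0.5%.
Via Vantage: 75% × 25% = 18.75%.
Total: 45% + 0.8% + 6.15% + 0.5% + 18.75% = 71.2%.
Rounded: 71.20%.

71.20%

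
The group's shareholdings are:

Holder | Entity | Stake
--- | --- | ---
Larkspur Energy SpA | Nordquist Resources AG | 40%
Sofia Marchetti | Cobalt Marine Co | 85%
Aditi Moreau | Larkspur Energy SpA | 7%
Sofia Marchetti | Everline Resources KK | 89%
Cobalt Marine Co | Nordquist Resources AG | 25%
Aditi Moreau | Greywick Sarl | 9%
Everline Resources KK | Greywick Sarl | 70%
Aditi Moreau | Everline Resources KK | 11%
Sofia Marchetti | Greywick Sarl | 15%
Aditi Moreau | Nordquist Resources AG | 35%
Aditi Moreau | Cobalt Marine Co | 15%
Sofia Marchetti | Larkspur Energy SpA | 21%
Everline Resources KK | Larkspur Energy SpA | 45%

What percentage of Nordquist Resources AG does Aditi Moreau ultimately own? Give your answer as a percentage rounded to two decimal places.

43.53%

Aditi reaches Nordquist along 4 paths.
Via Larkspur: 7% × 40% = 2.8%.
Via Everline → Larkspur: 11% × 45% × 40% = 1.98%.
Via Cobalt: 15% × 25% = 3.75%.
Direct stake: 35% = 35%.
Total: 2.8% + 1.98% + 3.75% + 35% = 43.53%.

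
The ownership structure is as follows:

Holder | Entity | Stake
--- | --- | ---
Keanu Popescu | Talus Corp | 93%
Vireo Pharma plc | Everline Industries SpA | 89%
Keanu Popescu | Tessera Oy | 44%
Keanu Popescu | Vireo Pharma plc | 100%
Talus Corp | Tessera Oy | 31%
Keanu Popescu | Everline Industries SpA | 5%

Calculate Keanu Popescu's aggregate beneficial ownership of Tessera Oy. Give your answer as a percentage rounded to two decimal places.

Keanu reaches Tessera along 2 paths.
Via Talus: 93% × 31% = 28.83%.
Direct stake: 44% = 44%.
Total: 28.83% + 44% = 72.83%.

72.83%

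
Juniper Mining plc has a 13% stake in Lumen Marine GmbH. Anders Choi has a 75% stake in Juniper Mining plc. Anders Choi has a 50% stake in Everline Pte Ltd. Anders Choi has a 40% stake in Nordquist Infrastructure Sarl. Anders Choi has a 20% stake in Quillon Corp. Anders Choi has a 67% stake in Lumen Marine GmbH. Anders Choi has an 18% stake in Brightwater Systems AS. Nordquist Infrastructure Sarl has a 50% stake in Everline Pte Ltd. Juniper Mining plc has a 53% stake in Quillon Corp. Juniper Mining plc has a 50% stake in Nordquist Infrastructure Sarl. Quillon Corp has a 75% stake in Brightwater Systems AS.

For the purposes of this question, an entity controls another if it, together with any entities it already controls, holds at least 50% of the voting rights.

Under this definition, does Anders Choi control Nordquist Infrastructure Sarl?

Anders holds 75% of Juniper, so Anders controls Juniper.
Anders and Juniper together hold 40% + 50% = 90% of Nordquist, so Anders controls Nordquist.

Yes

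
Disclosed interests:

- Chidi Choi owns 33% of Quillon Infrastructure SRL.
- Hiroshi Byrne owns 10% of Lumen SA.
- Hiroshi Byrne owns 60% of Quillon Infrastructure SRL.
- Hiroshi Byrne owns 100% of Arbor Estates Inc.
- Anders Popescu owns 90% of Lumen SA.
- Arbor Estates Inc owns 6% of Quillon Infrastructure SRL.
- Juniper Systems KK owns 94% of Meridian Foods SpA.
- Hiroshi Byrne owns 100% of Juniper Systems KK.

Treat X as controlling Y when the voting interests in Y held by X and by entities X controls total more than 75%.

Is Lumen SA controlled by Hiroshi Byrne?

No

Hiroshi holds 100% of Arbor, so Hiroshi controls Arbor.
Hiroshi holds 100% of Juniper, so Hiroshi controls Juniper.
Juniper holds 94% of Meridian, so Hiroshi controls Meridian.
In Lumen, Hiroshi's side holds only 10%, not > 75%.
So Hiroshi does not control Lumen.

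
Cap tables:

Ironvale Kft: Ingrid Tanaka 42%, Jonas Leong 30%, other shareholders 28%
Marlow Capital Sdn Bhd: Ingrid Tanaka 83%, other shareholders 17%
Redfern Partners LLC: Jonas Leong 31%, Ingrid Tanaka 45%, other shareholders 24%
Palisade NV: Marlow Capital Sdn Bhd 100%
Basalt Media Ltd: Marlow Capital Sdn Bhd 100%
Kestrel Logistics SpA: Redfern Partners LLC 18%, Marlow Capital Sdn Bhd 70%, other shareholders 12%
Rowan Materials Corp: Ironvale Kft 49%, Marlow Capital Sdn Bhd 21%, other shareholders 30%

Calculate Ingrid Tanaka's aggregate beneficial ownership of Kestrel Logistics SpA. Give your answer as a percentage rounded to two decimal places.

Ingrid reaches Kestrel along 2 paths.
Via Redfern: 45% × 18% = 8.1%.
Via Marlow: 83% × 70% = 58.1%.
Total: 8.1% + 58.1% = 66.2%.
Rounded: 66.20%.

66.20%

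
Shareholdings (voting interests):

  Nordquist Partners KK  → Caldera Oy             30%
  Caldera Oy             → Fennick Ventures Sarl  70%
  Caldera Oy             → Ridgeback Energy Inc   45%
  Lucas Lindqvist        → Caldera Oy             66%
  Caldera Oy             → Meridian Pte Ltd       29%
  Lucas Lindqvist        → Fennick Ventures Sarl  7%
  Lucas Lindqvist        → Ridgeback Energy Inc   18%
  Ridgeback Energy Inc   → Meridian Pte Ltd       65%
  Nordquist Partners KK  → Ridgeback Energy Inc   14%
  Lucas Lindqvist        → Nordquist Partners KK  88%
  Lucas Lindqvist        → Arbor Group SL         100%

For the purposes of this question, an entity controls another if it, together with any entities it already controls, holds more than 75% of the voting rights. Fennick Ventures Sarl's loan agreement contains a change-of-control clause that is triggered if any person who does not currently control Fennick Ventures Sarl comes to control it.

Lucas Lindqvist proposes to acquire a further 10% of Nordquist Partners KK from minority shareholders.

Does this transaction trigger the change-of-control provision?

The purchase changes only Lucas's holdings, so Lucas is the only person who could newly come to control Fennick.
Lucas holds 88% of Nordquist, so Lucas controls Nordquist.
Nordquist and Lucas together hold 30% + 66% = 96% of Caldera, so Lucas controls Caldera.
Caldera and Lucas together hold 70% + 7% = 77% of Fennick, so Lucas controls Fennick.
So Lucas already controls Fennick before the transaction.
After the purchase, Lucas's direct stake in Nordquist rises to 88% + 10% = 98%.
Lucas controlled Fennick already, so this is not a new person acquiring control; every other person's position is unchanged or reduced.
No new person acquires control, so the clause is not triggered.

No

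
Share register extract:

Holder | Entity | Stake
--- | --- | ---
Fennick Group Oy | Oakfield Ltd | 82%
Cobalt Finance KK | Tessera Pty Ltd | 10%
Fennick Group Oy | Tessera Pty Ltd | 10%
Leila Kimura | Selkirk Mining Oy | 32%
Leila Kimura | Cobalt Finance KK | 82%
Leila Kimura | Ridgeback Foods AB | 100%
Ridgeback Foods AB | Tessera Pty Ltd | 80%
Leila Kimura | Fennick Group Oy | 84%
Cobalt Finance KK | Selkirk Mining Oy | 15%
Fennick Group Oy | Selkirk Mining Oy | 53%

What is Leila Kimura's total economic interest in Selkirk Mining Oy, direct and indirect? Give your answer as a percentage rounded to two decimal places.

Leila reaches Selkirk along 3 paths.
Via Cobalt: 82% × 15% = 12.3%.
Direct stake: 32% = 32%.
Via Fennick: 84% × 53% = 44.52%.
Total: 12.3% + 32% + 44.52% = 88.82%.

88.82%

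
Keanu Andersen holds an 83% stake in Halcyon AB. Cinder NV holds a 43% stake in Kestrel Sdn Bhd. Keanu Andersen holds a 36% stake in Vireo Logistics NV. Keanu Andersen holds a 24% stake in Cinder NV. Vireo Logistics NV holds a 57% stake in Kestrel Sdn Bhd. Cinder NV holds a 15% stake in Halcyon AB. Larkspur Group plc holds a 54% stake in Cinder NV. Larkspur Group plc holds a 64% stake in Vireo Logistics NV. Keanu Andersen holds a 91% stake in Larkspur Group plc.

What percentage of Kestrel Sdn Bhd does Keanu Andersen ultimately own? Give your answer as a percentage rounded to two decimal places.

85.17%

Keanu reaches Kestrel along 4 paths.
Via Cinder: 24% × 43% = 10.32%.
Via Larkspur → Cinder: 91% × 54% × 43% = 21.1302%.
Via Vireo: 36% × 57% = 20.52%.
Via Larkspur → Vireo: 91% × 64% × 57% = 33.1968%.
Total: 10.32% + 21.1302% + 20.52% + 33.1968% = 85.167%.
Rounded: 85.17%.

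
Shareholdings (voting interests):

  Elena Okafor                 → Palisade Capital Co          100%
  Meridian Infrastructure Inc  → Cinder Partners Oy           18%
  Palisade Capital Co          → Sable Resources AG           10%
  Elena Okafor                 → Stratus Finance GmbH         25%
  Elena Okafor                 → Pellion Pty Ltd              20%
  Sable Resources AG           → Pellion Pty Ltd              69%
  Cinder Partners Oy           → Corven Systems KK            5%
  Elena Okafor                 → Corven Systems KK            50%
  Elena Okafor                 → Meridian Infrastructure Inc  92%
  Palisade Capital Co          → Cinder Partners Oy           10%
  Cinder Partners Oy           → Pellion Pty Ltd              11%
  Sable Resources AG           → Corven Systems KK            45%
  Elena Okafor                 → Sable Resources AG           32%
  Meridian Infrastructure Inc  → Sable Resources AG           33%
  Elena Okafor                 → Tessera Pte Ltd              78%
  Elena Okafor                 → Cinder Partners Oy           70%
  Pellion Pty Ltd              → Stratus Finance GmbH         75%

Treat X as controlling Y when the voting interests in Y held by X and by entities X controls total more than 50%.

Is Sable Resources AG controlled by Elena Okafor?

Elena holds 100% of Palisade, so Elena controls Palisade.
Elena holds 92% of Meridian, so Elena controls Meridian.
Elena and Palisade and Meridian together hold 32% + 10% + 33% = 75% of Sable, so Elena controls Sable.

Yes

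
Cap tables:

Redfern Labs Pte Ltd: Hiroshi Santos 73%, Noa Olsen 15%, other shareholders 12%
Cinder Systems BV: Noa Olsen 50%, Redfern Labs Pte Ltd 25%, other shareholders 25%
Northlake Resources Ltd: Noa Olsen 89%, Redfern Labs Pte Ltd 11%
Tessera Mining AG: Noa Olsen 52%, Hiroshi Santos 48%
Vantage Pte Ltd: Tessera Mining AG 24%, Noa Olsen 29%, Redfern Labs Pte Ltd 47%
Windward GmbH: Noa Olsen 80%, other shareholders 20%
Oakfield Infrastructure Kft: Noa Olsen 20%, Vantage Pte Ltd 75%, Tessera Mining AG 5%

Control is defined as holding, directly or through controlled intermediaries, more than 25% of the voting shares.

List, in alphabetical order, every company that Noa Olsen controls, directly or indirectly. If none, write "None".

Cinder Systems BV, Northlake Resources Ltd, Oakfield Infrastructure Kft, Tessera Mining AG, Vantage Pte Ltd, Windward GmbH

Noa holds 50% of Cinder, so Noa controls Cinder.
Noa holds 89% of Northlake, so Noa controls Northlake.
Noa holds 52% of Tessera, so Noa controls Tessera.
Tessera and Noa together hold 24% + 29% = 53% of Vantage, so Noa controls Vantage.
Noa holds 80% of Windward, so Noa controls Windward.
Noa and Vantage and Tessera together hold 20% + 75% + 5% = 100% of Oakfield, so Noa controls Oakfield.
No other company's threshold is met.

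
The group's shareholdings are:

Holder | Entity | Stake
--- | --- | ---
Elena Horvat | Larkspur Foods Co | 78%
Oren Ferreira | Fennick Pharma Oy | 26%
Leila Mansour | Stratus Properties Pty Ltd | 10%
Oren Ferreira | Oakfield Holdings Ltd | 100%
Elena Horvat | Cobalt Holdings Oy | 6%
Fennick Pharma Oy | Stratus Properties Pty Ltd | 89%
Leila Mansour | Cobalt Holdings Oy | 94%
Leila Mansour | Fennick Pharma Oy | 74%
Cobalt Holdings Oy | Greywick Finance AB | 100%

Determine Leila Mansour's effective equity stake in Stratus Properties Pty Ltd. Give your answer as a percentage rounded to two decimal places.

Leila reaches Stratus along 2 paths.
Direct stake: 10% = 10%.
Via Fennick: 74% × 89% = 65.86%.
Total: 10% + 65.86% = 75.86%.

75.86%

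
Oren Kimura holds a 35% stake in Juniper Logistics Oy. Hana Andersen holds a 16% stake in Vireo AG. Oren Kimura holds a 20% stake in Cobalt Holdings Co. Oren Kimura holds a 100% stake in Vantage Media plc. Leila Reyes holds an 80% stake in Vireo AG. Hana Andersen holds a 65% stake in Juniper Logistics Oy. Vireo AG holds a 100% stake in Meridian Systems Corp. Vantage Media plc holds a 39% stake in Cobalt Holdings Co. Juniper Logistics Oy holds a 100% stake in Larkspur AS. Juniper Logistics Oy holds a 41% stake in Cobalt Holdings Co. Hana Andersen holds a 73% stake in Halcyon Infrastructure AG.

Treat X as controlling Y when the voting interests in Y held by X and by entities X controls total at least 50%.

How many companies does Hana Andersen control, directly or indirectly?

Hana holds 73% of Halcyon, so Hana controls Halcyon.
Hana holds 65% of Juniper, so Hana controls Juniper.
Juniper holds 100% of Larkspur, so Hana controls Larkspur.
No other company's threshold is met.
Hana controls 3 companies.

3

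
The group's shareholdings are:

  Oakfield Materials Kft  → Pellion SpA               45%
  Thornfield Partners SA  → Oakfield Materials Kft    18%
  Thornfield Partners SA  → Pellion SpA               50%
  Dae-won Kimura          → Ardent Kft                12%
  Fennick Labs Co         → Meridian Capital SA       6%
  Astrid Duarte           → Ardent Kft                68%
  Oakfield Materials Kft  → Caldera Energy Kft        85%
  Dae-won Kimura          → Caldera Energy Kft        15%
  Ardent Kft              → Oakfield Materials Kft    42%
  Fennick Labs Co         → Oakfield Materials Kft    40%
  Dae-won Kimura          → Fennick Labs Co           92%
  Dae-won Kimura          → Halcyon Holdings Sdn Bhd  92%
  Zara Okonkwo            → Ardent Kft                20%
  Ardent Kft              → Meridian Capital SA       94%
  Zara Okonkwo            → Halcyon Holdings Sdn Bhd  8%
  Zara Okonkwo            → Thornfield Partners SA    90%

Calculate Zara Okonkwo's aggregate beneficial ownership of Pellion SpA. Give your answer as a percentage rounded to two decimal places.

56.07%

Zara reaches Pellion along 3 paths.
Via Thornfield: 90% × 50% = 45%.
Via Thornfield → Oakfield: 90% × 18% × 45% = 7.29%.
Via Ardent → Oakfield: 20% × 42% × 45% = 3.78%.
Total: 45% + 7.29% + 3.78% = 56.07%.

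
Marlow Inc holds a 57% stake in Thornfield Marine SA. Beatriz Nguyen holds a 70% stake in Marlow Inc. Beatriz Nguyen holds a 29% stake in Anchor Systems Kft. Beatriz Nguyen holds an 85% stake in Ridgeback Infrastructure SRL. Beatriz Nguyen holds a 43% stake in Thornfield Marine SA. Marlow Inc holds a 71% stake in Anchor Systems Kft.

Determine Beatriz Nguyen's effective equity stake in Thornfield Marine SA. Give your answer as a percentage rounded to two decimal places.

82.90%

Beatriz reaches Thornfield along 2 paths.
Via Marlow: 70% × 57% = 39.9%.
Direct stake: 43% = 43%.
Total: 39.9% + 43% = 82.9%.
Rounded: 82.90%.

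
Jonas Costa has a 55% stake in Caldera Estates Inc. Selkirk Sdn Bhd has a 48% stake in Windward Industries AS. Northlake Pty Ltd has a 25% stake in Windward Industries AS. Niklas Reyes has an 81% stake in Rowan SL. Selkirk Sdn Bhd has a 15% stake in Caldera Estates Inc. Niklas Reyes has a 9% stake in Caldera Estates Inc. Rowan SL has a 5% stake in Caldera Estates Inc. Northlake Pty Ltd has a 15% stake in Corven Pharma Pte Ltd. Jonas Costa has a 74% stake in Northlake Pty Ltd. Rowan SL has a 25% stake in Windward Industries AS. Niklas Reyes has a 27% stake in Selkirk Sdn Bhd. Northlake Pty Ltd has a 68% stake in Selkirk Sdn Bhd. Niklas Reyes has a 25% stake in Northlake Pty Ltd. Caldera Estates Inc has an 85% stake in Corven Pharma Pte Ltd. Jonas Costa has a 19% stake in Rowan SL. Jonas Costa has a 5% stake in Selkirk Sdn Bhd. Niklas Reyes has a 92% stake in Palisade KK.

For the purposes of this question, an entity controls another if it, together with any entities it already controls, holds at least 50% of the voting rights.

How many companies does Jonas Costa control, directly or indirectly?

5

Jonas holds 74% of Northlake, so Jonas controls Northlake.
Northlake and Jonas together hold 68% + 5% = 73% of Selkirk, so Jonas controls Selkirk.
Selkirk and Jonas together hold 15% + 55% = 70% of Caldera, so Jonas controls Caldera.
Selkirk and Northlake together hold 48% + 25% = 73% of Windward, so Jonas controls Windward.
Caldera and Northlake together hold 85% + 15% = 100% of Corven, so Jonas controls Corven.
No other company's threshold is met.
Jonas controls 5 companies.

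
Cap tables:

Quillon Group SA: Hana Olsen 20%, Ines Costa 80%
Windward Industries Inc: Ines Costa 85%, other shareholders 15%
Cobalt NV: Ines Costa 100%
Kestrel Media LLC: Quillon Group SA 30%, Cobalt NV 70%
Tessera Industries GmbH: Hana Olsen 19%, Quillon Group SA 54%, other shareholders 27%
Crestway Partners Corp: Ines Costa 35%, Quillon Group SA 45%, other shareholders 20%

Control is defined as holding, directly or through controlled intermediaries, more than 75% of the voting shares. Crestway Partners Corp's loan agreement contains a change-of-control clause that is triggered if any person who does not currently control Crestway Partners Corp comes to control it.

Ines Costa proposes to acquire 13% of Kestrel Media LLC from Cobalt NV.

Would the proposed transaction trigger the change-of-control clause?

No

The purchase adds only to Ines's holdings (Cobalt's stake shrinks), so Ines is the only person who could newly come to control Crestway.
Ines holds 80% of Quillon, so Ines controls Quillon.
Ines and Quillon together hold 35% + 45% = 80% of Crestway, so Ines controls Crestway.
So Ines already controls Crestway before the transaction.
After the purchase, Ines holds 13% of Kestrel directly, and Cobalt's stake falls to 57%.
Ines controlled Crestway already, so this is not a new person acquiring control; every other person's position is unchanged or reduced.
No new person acquires control, so the clause is not triggered.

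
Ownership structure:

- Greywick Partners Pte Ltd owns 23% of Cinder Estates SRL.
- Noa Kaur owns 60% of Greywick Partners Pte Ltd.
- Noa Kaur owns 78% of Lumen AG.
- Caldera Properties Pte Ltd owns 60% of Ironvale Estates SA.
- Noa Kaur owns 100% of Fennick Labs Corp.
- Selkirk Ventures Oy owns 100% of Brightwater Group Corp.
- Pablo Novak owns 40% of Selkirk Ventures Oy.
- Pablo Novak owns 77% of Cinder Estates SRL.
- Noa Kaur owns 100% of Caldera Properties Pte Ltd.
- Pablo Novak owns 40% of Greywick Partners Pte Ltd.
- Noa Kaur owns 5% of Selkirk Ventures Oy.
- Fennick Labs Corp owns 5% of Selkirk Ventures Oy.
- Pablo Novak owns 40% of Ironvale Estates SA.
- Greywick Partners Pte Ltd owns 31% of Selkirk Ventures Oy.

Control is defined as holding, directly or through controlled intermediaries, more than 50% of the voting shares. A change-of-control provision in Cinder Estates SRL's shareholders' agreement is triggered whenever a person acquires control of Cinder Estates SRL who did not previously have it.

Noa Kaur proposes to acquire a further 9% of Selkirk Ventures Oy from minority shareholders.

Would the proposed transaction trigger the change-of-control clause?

No

The purchase changes only Noa's holdings, so Noa is the only person who could newly come to control Cinder.
Noa holds 100% of Caldera, so Noa controls Caldera.
Noa holds 100% of Fennick, so Noa controls Fennick.
Noa holds 60% of Greywick, so Noa controls Greywick.
Caldera holds 60% of Ironvale, so Noa controls Ironvale.
Noa holds 78% of Lumen, so Noa controls Lumen.
In Cinder, Noa's side holds only 23%, not > 50%.
So before the transaction, Noa does not control Cinder.
After the purchase, Noa's direct stake in Selkirk rises to 5% + 9% = 14%.
Noa's side now holds 31% + 5% + 14% = 50% of Selkirk, not > 50%, so Noa still does not control Selkirk.
After the transaction, Noa's side holds 23% of Cinder, not > 50%, so Noa still does not control Cinder.
No new person acquires control, so the clause is not triggered.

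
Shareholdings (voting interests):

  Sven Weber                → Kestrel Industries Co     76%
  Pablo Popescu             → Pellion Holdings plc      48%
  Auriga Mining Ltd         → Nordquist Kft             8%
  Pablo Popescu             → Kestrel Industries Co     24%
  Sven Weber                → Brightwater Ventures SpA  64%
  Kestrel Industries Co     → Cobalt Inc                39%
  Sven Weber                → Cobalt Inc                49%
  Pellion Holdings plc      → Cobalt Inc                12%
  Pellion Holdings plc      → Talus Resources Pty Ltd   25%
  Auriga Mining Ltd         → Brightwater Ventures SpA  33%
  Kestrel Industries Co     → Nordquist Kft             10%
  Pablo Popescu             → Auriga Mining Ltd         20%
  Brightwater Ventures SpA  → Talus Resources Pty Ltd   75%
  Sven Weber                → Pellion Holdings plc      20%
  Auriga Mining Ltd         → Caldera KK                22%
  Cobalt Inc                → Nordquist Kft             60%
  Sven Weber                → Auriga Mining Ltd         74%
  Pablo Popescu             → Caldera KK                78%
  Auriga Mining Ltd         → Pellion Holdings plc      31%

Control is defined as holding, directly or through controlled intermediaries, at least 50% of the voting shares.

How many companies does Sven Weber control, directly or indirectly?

Sven holds 76% of Kestrel, so Sven controls Kestrel.
Sven holds 74% of Auriga, so Sven controls Auriga.
Sven and Auriga together hold 20% + 31% = 51% of Pellion, so Sven controls Pellion.
Pellion and Sven and Kestrel together hold 12% + 49% + 39% = 100% of Cobalt, so Sven controls Cobalt.
Sven and Auriga together hold 64% + 33% = 97% of Brightwater, so Sven controls Brightwater.
Pellion and Brightwater together hold 25% + 75% = 100% of Talus, so Sven controls Talus.
Cobalt and Auriga and Kestrel together hold 60% + 8% + 10% = 78% of Nordquist, so Sven controls Nordquist.
No other company's threshold is met.
Sven controls 7 companies.

7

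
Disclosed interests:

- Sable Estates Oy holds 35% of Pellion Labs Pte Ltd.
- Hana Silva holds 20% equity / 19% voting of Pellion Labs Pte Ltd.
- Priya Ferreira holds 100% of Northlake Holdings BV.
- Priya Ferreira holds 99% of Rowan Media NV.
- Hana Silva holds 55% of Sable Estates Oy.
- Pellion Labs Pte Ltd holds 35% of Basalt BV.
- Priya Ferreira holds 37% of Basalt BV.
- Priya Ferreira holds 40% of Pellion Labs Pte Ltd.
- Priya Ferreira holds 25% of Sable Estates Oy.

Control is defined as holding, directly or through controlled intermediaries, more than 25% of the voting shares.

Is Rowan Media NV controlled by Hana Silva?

No

Hana holds 55% of Sable, so Hana controls Sable.
Sable and Hana together hold 35% + 19% = 54% of Pellion, so Hana controls Pellion.
Pellion holds 35% of Basalt, so Hana controls Basalt.
Neither Hana nor any entity Hana controls holds any voting interest in Rowan.
So Hana does not control Rowan.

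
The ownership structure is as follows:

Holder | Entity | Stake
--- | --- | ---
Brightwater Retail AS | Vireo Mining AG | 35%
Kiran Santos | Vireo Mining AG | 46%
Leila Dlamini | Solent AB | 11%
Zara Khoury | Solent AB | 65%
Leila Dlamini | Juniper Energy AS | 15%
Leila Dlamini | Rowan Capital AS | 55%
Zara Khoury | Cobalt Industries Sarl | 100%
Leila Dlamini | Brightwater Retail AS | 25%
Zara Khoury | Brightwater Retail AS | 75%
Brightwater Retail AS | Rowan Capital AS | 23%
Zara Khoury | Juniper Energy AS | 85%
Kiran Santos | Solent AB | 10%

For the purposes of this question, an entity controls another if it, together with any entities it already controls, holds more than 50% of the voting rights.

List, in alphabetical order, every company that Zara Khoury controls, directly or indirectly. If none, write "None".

Zara holds 65% of Solent, so Zara controls Solent.
Zara holds 75% of Brightwater, so Zara controls Brightwater.
Zara holds 85% of Juniper, so Zara controls Juniper.
Zara holds 100% of Cobalt, so Zara controls Cobalt.
No other company's threshold is met.

Brightwater Retail AS, Cobalt Industries Sarl, Juniper Energy AS, Solent AB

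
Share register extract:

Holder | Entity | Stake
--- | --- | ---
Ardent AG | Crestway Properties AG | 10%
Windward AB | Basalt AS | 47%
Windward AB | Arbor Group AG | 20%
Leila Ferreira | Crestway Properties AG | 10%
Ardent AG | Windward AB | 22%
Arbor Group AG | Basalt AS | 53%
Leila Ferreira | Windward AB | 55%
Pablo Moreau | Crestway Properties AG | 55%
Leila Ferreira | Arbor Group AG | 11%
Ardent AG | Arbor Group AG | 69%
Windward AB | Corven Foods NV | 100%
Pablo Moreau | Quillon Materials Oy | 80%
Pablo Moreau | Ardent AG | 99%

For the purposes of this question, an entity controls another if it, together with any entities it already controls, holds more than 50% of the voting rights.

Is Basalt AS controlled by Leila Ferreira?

Leila holds 55% of Windward, so Leila controls Windward.
Windward holds 100% of Corven, so Leila controls Corven.
In Basalt, Leila's side holds only 47%, not > 50%.
So Leila does not control Basalt.

No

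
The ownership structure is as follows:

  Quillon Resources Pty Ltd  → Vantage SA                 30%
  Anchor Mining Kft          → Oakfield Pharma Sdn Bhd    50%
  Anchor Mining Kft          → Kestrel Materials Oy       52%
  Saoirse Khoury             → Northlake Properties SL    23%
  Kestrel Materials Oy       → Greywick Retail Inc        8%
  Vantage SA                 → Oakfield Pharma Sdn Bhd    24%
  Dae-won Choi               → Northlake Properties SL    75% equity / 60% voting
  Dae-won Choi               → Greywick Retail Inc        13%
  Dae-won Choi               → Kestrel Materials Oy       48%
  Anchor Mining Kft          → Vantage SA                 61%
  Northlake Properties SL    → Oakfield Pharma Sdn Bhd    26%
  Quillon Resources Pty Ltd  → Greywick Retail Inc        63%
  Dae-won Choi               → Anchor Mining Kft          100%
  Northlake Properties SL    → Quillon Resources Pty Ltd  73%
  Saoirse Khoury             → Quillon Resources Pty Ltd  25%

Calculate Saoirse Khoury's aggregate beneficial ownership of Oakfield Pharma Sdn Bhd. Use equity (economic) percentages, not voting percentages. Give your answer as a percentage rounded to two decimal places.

Saoirse reaches Oakfield along 3 paths.
Via Quillon → Vantage: 25% × 30% × 24% = 1.8%.
Via Northlake → Quillon → Vantage: 23% × 73% × 30% × 24% = 1.20888%.
Via Northlake: 23% × 26% = 5.98%.
Total: 1.8% + 1.20888% + 5.98% = 8.98888%.
Rounded: 8.99%.

8.99%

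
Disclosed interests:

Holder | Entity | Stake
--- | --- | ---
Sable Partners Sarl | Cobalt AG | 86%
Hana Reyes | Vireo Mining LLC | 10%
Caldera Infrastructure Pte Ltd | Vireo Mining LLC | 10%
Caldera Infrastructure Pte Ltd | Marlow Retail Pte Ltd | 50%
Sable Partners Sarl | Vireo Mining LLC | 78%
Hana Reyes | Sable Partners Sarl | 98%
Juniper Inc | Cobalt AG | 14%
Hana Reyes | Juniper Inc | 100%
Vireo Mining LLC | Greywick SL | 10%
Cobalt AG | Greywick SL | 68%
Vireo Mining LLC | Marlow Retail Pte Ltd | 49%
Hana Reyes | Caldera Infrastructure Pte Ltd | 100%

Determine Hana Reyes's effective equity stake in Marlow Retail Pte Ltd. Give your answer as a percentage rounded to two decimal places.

Hana reaches Marlow along 4 paths.
Via Caldera → Vireo: 100% × 10% × 49% = 4.9%.
Via Vireo: 10% × 49% = 4.9%.
Via Sable → Vireo: 98% × 78% × 49% = 37.4556%.
Via Caldera: 100% × 50% = 50%.
Total: 4.9% + 4.9% + 37.4556% + 50% = 97.2556%.
Rounded: 97.26%.

97.26%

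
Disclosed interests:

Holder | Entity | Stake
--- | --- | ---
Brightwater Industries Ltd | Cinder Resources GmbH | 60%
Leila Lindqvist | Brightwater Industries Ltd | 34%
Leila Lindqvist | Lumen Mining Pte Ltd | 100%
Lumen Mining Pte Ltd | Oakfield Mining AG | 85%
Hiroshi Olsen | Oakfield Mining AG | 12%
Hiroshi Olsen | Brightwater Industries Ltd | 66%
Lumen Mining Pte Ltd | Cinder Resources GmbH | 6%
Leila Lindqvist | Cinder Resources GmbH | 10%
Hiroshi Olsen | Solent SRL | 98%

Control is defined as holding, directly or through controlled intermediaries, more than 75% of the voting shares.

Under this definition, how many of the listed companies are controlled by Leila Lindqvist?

2

Leila holds 100% of Lumen, so Leila controls Lumen.
Lumen holds 85% of Oakfield, so Leila controls Oakfield.
No other company's threshold is met.
Leila controls 2 companies.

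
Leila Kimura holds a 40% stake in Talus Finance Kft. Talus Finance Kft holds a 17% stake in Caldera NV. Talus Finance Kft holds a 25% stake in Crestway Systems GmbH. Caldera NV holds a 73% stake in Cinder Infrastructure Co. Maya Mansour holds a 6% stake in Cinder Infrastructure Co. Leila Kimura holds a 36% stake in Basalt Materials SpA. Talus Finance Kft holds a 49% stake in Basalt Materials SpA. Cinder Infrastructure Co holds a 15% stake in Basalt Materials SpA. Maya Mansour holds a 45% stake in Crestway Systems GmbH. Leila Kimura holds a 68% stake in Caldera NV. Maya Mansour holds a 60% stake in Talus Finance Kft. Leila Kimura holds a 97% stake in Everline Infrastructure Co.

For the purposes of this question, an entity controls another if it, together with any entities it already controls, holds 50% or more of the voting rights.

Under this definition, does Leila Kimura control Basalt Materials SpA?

Yes

Leila holds 68% of Caldera, so Leila controls Caldera.
Caldera holds 73% of Cinder, so Leila controls Cinder.
Cinder and Leila together hold 15% + 36% = 51% of Basalt, so Leila controls Basalt.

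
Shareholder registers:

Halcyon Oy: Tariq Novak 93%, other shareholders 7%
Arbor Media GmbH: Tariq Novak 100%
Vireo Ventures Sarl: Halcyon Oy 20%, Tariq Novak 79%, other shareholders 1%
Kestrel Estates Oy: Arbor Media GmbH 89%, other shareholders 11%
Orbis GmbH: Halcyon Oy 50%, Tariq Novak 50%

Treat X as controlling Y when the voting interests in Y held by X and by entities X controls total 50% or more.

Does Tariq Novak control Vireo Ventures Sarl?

Yes

Tariq holds 93% of Halcyon, so Tariq controls Halcyon.
Halcyon and Tariq together hold 20% + 79% = 99% of Vireo, so Tariq controls Vireo.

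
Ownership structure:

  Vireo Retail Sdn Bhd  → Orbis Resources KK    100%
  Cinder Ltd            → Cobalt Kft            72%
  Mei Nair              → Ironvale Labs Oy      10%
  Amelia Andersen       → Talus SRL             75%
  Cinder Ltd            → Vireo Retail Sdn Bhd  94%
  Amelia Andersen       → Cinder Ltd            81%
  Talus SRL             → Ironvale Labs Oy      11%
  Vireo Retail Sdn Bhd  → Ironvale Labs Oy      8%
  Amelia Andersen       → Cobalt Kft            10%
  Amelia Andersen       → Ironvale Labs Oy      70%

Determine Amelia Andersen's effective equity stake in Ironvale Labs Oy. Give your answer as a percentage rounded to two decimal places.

84.34%

Amelia reaches Ironvale along 3 paths.
Via Cinder → Vireo: 81% × 94% × 8% = 6.0912%.
Direct stake: 70% = 70%.
Via Talus: 75% × 11% = 8.25%.
Total: 6.0912% + 70% + 8.25% = 84.3412%.
Rounded: 84.34%.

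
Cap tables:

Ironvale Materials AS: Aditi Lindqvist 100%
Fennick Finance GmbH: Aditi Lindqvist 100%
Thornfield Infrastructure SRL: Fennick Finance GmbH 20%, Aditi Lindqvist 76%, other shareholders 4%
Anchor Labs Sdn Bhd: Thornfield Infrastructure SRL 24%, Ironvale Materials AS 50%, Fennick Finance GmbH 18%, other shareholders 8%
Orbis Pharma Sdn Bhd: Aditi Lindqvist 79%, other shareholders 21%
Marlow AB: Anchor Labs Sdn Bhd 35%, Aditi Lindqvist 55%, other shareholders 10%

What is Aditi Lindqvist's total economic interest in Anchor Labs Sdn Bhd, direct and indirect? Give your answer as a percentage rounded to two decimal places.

Aditi reaches Anchor along 4 paths.
Via Fennick → Thornfield: 100% × 20% × 24% = 4.8%.
Via Thornfield: 76% × 24% = 18.24%.
Via Ironvale: 100% × 50% = 50%.
Via Fennick: 100% × 18% = 18%.
Total: 4.8% + 18.24% + 50% + 18% = 91.04%.

91.04%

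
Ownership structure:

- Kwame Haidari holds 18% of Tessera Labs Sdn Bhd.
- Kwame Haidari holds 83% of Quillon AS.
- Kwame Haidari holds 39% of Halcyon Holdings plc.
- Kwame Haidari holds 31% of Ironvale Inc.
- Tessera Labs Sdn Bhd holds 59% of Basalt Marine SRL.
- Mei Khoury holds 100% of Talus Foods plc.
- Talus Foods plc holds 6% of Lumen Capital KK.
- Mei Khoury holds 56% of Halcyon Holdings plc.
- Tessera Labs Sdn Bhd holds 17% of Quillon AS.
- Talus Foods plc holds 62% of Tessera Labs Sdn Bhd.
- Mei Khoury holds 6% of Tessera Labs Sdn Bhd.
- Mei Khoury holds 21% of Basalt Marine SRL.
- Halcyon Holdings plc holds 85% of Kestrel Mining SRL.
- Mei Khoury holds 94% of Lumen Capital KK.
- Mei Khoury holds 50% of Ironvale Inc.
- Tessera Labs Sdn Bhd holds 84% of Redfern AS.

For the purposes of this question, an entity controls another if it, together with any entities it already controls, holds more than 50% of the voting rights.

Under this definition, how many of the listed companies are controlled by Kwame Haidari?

1

Kwame holds 83% of Quillon, so Kwame controls Quillon.
No other company's threshold is met.
Kwame controls 1 company.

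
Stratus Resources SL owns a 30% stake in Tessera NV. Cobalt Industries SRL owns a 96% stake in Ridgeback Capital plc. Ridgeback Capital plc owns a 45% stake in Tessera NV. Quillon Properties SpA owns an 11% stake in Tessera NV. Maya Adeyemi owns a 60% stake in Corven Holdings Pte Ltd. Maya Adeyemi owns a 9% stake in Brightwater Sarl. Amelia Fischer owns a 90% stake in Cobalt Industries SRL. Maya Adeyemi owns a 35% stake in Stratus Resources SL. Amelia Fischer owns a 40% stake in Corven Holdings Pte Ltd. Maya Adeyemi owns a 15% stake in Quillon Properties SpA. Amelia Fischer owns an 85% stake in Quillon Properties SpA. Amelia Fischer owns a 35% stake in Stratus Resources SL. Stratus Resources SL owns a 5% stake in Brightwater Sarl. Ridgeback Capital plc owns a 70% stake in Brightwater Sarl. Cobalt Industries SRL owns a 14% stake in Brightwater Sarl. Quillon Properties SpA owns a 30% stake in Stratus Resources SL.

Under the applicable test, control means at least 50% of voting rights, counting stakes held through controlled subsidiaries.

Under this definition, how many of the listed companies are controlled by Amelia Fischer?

Amelia holds 85% of Quillon, so Amelia controls Quillon.
Amelia holds 90% of Cobalt, so Amelia controls Cobalt.
Cobalt holds 96% of Ridgeback, so Amelia controls Ridgeback.
Quillon and Amelia together hold 30% + 35% = 65% of Stratus, so Amelia controls Stratus.
Stratus and Ridgeback and Cobalt together hold 5% + 70% + 14% = 89% of Brightwater, so Amelia controls Brightwater.
Stratus and Quillon and Ridgeback together hold 30% + 11% + 45% = 86% of Tessera, so Amelia controls Tessera.
No other company's threshold is met.
Amelia controls 6 companies.

6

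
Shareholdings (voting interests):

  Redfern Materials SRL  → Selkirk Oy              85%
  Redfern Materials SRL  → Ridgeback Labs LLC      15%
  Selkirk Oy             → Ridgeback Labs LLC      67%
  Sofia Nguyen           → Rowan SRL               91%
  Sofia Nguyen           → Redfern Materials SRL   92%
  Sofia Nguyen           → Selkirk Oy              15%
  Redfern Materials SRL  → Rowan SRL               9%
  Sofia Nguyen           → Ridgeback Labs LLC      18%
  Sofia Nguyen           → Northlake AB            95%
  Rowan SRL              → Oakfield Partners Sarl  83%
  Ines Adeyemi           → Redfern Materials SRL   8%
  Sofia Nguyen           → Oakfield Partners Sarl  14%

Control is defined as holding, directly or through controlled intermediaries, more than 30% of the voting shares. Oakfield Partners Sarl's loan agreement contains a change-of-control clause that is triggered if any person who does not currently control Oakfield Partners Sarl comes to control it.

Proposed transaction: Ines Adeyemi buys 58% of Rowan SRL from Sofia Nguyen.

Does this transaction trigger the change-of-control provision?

The purchase adds only to Ines's holdings (Sofia's stake shrinks), so Ines is the only person who could newly come to control Oakfield.
Ines's largest direct stake is 8% in Redfern, which does not meet the threshold, so Ines controls no company.
Neither Ines nor any entity Ines controls holds any voting interest in Oakfield.
So before the transaction, Ines does not control Oakfield.
After the purchase, Ines holds 58% of Rowan directly, and Sofia's stake falls to 33%.
Ines holds 58% of Rowan, so Ines controls Rowan.
Rowan holds 83% of Oakfield, so Ines controls Oakfield.
Ines did not control Oakfield before and does after, so the clause is triggered.

Yes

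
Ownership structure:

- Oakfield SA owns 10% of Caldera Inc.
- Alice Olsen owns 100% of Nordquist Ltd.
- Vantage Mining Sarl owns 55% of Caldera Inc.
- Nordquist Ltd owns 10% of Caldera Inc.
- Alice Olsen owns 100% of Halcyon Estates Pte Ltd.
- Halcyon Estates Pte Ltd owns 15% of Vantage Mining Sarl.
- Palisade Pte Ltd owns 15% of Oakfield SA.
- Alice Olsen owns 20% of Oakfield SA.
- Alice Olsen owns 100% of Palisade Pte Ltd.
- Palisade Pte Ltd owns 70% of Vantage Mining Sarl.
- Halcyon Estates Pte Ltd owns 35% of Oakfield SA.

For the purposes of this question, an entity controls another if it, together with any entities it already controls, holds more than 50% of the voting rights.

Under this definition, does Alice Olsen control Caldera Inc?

Alice holds 100% of Nordquist, so Alice controls Nordquist.
Alice holds 100% of Halcyon, so Alice controls Halcyon.
Alice holds 100% of Palisade, so Alice controls Palisade.
Halcyon and Palisade and Alice together hold 35% + 15% + 20% = 70% of Oakfield, so Alice controls Oakfield.
Palisade and Halcyon together hold 70% + 15% = 85% of Vantage, so Alice controls Vantage.
Nordquist and Vantage and Oakfield together hold 10% + 55% + 10% = 75% of Caldera, so Alice controls Caldera.

Yes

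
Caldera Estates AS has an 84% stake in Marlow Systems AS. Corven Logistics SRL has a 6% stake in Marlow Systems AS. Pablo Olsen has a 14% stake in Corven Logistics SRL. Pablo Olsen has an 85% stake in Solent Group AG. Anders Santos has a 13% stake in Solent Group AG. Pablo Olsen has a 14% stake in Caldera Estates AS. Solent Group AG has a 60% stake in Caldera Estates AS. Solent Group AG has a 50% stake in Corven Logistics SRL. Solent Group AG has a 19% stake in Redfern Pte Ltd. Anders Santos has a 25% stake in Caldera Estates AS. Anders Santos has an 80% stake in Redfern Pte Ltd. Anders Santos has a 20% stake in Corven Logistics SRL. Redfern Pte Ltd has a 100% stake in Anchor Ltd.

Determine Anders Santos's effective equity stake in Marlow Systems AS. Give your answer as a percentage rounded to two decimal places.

Anders reaches Marlow along 4 paths.
Via Caldera: 25% × 84% = 21%.
Via Solent → Caldera: 13% × 60% × 84% = 6.552%.
Via Solent → Corven: 13% × 50% × 6% = 0.39%.
Via Corven: 20% × 6% = 1.2%.
Total: 21% + 6.552% + 0.39% + 1.2% = 29.142%.
Rounded: 29.14%.

29.14%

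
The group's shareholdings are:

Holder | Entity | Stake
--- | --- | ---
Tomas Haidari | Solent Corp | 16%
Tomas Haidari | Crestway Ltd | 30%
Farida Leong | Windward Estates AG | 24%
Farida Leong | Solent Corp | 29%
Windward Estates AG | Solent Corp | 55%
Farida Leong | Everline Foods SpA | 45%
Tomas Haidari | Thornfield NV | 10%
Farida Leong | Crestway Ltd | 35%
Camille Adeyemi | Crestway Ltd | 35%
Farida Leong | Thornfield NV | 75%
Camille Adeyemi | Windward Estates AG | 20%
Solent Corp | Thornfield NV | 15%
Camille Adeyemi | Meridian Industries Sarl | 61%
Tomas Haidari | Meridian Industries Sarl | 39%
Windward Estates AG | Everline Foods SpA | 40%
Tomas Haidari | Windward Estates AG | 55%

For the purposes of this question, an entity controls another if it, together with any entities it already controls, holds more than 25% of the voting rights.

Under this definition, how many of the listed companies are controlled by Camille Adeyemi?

2

Camille holds 35% of Crestway, so Camille controls Crestway.
Camille holds 61% of Meridian, so Camille controls Meridian.
No other company's threshold is met.
Camille controls 2 companies.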